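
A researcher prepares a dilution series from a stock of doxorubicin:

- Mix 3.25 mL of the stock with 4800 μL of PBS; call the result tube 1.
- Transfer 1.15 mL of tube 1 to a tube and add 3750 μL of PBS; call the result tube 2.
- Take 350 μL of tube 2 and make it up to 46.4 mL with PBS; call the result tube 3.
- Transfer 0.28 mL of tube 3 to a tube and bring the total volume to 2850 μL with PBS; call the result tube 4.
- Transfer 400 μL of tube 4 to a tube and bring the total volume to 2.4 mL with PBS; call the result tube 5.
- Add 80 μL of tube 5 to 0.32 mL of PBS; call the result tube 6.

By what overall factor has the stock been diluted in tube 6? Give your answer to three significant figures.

Step 1: 3.25 mL + 4800 μL = 8.05 mL total → factor 8.05/3.25 = 2.4769
Step 2: 1.15 mL + 3750 μL = 4.9 mL total → factor 4.9/1.15 = 4.2609
Step 3: 350 μL brought to 46.4 mL → factor 46400/350 = 132.57
Step 4: 0.28 mL brought to 2850 μL → factor 2.85/0.28 = 10.179
Step 5: 400 μL brought to 2.4 mL → factor 2400/400 = 6
Step 6: 80 μL + 0.32 mL = 400 μL total → factor 400/80 = 5
Overall dilution factor = 2.4769 × 4.2609 × 132.57 × 10.179 × 6 × 5 = 4.2724 × 10^5

4.27 × 10^5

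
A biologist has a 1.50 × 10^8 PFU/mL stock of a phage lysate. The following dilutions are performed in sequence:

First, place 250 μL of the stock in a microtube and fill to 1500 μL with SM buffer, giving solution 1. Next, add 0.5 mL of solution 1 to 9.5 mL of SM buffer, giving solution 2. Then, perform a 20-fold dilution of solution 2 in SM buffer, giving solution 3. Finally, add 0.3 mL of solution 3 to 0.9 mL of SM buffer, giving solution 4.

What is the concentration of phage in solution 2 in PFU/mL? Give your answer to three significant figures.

1.25 × 10^6 PFU/mL

Step 1: 250 μL brought to 1500 μL → factor 1500/250 = 6
Step 2: 0.5 mL + 9.5 mL = 10 mL total → factor 10/0.5 = 20
Dilution factor through solution 2 = 6 × 20 = 120
[solution 2] = 1.50 × 10^8 PFU/mL / 120 = 1.25 × 10^6 PFU/mL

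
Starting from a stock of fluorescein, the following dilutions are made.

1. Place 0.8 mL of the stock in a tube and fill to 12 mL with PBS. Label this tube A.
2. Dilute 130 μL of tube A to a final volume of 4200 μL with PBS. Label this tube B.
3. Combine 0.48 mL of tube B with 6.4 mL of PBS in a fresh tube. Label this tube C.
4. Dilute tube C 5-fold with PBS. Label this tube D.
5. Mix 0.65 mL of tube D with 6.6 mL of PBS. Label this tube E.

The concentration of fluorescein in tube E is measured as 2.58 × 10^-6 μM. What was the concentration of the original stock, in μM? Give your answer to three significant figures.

Step 1: 0.8 mL brought to 12 mL → factor 12/0.8 = 15
Step 2: 130 μL brought to 4200 μL → factor 4200/130 = 32.308
Step 3: 0.48 mL + 6.4 mL = 6.88 mL total → factor 6.88/0.48 = 14.333
Step 4: 5-fold → factor 5
Step 5: 0.65 mL + 6.6 mL = 7.25 mL total → factor 7.25/0.65 = 11.154
Overall dilution factor = 15 × 32.308 × 14.333 × 5 × 11.154 = 3.8738 × 10^5
Stock = 2.58 × 10^-6 μM × 3.8738 × 10^5 = 0.999 μM

0.999 μM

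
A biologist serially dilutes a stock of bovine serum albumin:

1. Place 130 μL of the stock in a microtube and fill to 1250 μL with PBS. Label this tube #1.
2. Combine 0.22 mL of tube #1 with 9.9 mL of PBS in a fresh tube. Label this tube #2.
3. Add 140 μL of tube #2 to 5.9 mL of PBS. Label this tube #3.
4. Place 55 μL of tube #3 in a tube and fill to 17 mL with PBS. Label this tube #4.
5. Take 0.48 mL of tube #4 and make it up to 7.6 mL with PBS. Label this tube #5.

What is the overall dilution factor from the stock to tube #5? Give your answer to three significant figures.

Step 1: 130 μL brought to 1250 μL → factor 1250/130 = 9.6154
Step 2: 0.22 mL + 9.9 mL = 10.12 mL total → factor 10.12/0.22 = 46
Step 3: 140 μL + 5.9 mL = 6040 μL total → factor 6040/140 = 43.143
Step 4: 55 μL brought to 17 mL → factor 17000/55 = 309.09
Step 5: 0.48 mL brought to 7.6 mL → factor 7.6/0.48 = 15.833
Overall dilution factor = 9.6154 × 46 × 43.143 × 309.09 × 15.833 = 9.3388 × 10^7

9.34 × 10^7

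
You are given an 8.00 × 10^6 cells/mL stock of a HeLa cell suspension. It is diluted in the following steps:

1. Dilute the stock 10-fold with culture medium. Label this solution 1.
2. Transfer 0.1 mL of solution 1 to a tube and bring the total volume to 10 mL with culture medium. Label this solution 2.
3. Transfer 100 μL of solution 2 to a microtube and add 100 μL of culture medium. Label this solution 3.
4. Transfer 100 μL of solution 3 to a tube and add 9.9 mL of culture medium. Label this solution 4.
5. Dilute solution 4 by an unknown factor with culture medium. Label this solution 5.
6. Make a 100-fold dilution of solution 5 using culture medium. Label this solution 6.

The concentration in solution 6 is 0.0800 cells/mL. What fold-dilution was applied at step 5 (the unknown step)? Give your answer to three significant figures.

5.00-fold

Step 1: 10-fold → factor 10
Step 2: 0.1 mL brought to 10 mL → factor 10/0.1 = 100
Step 3: 100 μL + 100 μL = 200 μL total → factor 200/100 = 2
Step 4: 100 μL + 9.9 mL = 10000 μL total → factor 10000/100 = 100
Step 5: unknown factor x
Step 6: 100-fold → factor 100
Product of known-step factors = 2 × 10^7
Overall factor = 8.00 × 10^6 cells/mL / (0.0800 cells/mL) = 1 × 10^8
x = 1 × 10^8 / 2 × 10^7 = 5.00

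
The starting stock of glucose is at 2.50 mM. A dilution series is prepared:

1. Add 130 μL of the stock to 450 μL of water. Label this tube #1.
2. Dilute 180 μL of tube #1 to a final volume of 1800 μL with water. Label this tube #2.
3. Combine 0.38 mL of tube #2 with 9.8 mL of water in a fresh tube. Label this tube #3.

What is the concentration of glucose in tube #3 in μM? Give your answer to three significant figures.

Step 1: 130 μL + 450 μL = 580 μL total → factor 580/130 = 4.4615
Step 2: 180 μL brought to 1800 μL → factor 1800/180 = 10
Step 3: 0.38 mL + 9.8 mL = 10.18 mL total → factor 10.18/0.38 = 26.789
Overall dilution factor = 4.4615 × 10 × 26.789 = 1195.2
Final = 2.50 mM / 1195.2 = 0.002092 mM = 2.09 μM

2.09 μM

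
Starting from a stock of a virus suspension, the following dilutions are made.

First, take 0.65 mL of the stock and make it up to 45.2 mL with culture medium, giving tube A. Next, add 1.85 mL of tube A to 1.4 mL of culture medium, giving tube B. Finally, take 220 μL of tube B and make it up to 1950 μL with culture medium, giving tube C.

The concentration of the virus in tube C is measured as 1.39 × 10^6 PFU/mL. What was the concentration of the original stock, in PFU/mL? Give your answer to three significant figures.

Step 1: 0.65 mL brought to 45.2 mL → factor 45.2/0.65 = 69.538
Step 2: 1.85 mL + 1.4 mL = 3.25 mL total → factor 3.25/1.85 = 1.7568
Step 3: 220 μL brought to 1950 μL → factor 1950/220 = 8.8636
Overall dilution factor = 69.538 × 1.7568 × 8.8636 = 1082.8
Stock = 1.39 × 10^6 PFU/mL × 1082.8 = 1.51 × 10^9 PFU/mL

1.51 × 10^9 PFU/mL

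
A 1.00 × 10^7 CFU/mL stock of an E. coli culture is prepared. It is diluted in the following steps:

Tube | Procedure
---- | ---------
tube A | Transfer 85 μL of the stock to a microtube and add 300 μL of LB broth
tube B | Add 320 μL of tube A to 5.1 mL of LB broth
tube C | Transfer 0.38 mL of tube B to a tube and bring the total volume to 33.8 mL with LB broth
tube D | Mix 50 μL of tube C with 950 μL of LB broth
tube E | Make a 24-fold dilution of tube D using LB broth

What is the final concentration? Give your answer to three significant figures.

3.05 CFU/mL

Step 1: 85 μL + 300 μL = 385 μL total → factor 385/85 = 4.5294
Step 2: 320 μL + 5.1 mL = 5420 μL total → factor 5420/320 = 16.938
Step 3: 0.38 mL brought to 33.8 mL → factor 33.8/0.38 = 88.947
Step 4: 50 μL + 950 μL = 1000 μL total → factor 1000/50 = 20
Step 5: 24-fold → factor 24
Overall dilution factor = 4.5294 × 16.938 × 88.947 × 20 × 24 = 3.2754 × 10^6
Final = 1.00 × 10^7 CFU/mL / 3.2754 × 10^6 = 3.05 CFU/mL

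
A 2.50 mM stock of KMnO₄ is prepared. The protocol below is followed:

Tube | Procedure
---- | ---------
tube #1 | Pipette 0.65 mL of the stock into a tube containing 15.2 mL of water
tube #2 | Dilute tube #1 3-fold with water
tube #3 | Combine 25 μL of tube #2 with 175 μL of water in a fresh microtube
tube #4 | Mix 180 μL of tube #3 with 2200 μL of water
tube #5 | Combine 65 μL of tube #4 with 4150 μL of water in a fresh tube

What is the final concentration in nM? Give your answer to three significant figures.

Step 1: 0.65 mL + 15.2 mL = 15.85 mL total → factor 15.85/0.65 = 24.385
Step 2: 3-fold → factor 3
Step 3: 25 μL + 175 μL = 200 μL total → factor 200/25 = 8
Step 4: 180 μL + 2200 μL = 2380 μL total → factor 2380/180 = 13.222
Step 5: 65 μL + 4150 μL = 4215 μL total → factor 4215/65 = 64.846
Overall dilution factor = 24.385 × 3 × 8 × 13.222 × 64.846 = 5.0178 × 10^5
Final = 2.50 mM / 5.0178 × 10^5 = 4.982 × 10^-6 mM = 4.98 nM

4.98 nM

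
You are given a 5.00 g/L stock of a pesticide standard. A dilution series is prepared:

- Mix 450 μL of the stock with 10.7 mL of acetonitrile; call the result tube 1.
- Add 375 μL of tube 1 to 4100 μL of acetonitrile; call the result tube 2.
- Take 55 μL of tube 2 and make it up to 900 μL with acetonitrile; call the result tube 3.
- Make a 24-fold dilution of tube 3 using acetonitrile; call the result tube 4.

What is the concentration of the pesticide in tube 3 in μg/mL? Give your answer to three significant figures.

1.03 μg/mL

Step 1: 450 μL + 10.7 mL = 11150 μL total → factor 11150/450 = 24.778
Step 2: 375 μL + 4100 μL = 4475 μL total → factor 4475/375 = 11.933
Step 3: 55 μL brought to 900 μL → factor 900/55 = 16.364
Dilution factor through tube 3 = 24.778 × 11.933 × 16.364 = 4838.4
[tube 3] = 5.00 g/L / 4838.4 = 0.001033 g/L = 1.03 μg/mL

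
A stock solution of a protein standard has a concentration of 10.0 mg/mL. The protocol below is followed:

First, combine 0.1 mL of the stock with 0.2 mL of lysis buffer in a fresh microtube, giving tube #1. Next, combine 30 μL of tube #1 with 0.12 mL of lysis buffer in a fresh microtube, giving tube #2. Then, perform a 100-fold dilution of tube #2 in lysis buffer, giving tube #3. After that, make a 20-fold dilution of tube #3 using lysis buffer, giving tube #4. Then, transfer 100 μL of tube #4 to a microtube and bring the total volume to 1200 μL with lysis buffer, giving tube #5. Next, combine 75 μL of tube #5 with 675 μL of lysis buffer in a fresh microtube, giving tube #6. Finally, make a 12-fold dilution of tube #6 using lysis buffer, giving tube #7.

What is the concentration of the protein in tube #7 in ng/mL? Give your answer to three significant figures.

Step 1: 0.1 mL + 0.2 mL = 0.3 mL total → factor 0.3/0.1 = 3
Step 2: 30 μL + 0.12 mL = 150 μL total → factor 150/30 = 5
Step 3: 100-fold → factor 100
Step 4: 20-fold → factor 20
Step 5: 100 μL brought to 1200 μL → factor 1200/100 = 12
Step 6: 75 μL + 675 μL = 750 μL total → factor 750/75 = 10
Step 7: 12-fold → factor 12
Dilution factor through tube #7 = 3 × 5 × 100 × 20 × 12 × 10 × 12 = 4.32 × 10^7
[tube #7] = 10.0 mg/mL / 4.32 × 10^7 = 2.315 × 10^-7 mg/mL = 0.231 ng/mL

0.231 ng/mL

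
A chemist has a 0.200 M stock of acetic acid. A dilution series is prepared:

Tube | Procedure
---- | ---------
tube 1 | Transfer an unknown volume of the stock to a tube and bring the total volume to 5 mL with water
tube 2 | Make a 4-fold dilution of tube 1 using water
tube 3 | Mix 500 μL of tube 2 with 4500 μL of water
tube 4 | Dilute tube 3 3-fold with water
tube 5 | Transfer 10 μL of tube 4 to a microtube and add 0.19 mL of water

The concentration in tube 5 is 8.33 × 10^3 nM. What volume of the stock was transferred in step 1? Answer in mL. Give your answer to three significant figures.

Step 1: v brought to 5 mL → factor = 5 mL/v
Step 2: 4-fold → factor 4
Step 3: 500 μL + 4500 μL = 5000 μL total → factor 5000/500 = 10
Step 4: 3-fold → factor 3
Step 5: 10 μL + 0.19 mL = 200 μL total → factor 200/10 = 20
Product of known-step factors = 2400
Overall factor = 0.200 M / (8.33 × 10^3 nM) = 24010
Step-1 factor = 24010 / 2400 = 10.004
v = 5 mL / 10.004 = 0.500 mL

0.500 mL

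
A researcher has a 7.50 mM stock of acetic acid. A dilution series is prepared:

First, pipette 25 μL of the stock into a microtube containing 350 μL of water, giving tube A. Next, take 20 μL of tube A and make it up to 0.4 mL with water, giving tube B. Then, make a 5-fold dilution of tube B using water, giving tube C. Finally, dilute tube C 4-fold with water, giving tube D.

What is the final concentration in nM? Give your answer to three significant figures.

Step 1: 25 μL + 350 μL = 375 μL total → factor 375/25 = 15
Step 2: 20 μL brought to 0.4 mL → factor 400/20 = 20
Step 3: 5-fold → factor 5
Step 4: 4-fold → factor 4
Overall dilution factor = 15 × 20 × 5 × 4 = 6000
Final = 7.50 mM / 6000 = 0.001250 mM = 1.25 × 10^3 nM

1.25 × 10^3 nM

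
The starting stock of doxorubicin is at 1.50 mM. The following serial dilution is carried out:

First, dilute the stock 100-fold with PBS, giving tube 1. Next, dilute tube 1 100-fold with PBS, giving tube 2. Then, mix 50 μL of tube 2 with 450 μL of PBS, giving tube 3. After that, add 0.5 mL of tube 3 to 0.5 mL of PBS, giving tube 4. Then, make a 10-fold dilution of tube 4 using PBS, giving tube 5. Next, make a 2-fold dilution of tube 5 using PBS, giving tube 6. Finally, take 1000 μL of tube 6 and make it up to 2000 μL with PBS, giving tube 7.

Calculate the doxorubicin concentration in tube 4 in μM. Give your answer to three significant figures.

Step 1: 100-fold → factor 100
Step 2: 100-fold → factor 100
Step 3: 50 μL + 450 μL = 500 μL total → factor 500/50 = 10
Step 4: 0.5 mL + 0.5 mL = 1 mL total → factor 1/0.5 = 2
Dilution factor through tube 4 = 100 × 100 × 10 × 2 = 2 × 10^5
[tube 4] = 1.50 mM / 2 × 10^5 = 7.500 × 10^-6 mM = 0.00750 μM

0.00750 μM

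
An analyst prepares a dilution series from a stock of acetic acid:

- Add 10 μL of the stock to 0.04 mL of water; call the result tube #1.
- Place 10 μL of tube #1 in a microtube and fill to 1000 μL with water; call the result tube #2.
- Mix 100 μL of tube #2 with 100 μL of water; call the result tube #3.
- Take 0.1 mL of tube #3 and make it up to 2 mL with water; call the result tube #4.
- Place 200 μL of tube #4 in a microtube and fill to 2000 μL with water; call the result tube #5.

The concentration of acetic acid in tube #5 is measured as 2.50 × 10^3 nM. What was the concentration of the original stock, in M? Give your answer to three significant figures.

Step 1: 10 μL + 0.04 mL = 50 μL total → factor 50/10 = 5
Step 2: 10 μL brought to 1000 μL → factor 1000/10 = 100
Step 3: 100 μL + 100 μL = 200 μL total → factor 200/100 = 2
Step 4: 0.1 mL brought to 2 mL → factor 2/0.1 = 20
Step 5: 200 μL brought to 2000 μL → factor 2000/200 = 10
Overall dilution factor = 5 × 100 × 2 × 20 × 10 = 2 × 10^5
Stock = 2.50 × 10^3 nM × 2 × 10^5 = 5.000 × 10^8 nM = 0.500 M

0.500 M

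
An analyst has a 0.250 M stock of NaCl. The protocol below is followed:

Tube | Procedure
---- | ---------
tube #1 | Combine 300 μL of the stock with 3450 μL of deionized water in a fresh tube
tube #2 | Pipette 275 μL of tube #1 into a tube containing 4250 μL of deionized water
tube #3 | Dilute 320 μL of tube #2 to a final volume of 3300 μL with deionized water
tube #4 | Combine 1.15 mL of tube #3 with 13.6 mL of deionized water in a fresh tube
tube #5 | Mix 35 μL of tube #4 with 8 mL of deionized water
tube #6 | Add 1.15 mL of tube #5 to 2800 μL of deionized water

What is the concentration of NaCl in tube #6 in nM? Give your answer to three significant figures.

Step 1: 300 μL + 3450 μL = 3750 μL total → factor 3750/300 = 12.5
Step 2: 275 μL + 4250 μL = 4525 μL total → factor 4525/275 = 16.455
Step 3: 320 μL brought to 3300 μL → factor 3300/320 = 10.312
Step 4: 1.15 mL + 13.6 mL = 14.75 mL total → factor 14.75/1.15 = 12.826
Step 5: 35 μL + 8 mL = 8035 μL total → factor 8035/35 = 229.57
Step 6: 1.15 mL + 2800 μL = 3.95 mL total → factor 3.95/1.15 = 3.4348
Overall dilution factor = 12.5 × 16.455 × 10.312 × 12.826 × 229.57 × 3.4348 = 2.1452 × 10^7
Final = 0.250 M / 2.1452 × 10^7 = 1.165 × 10^-8 M = 11.7 nM

11.7 nM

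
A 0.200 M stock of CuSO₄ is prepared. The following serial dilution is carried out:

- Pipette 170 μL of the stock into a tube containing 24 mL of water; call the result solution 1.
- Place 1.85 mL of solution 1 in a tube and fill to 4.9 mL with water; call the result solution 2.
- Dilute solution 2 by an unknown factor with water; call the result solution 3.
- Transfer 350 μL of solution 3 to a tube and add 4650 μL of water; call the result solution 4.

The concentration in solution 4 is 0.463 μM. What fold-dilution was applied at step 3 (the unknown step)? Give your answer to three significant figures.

Step 1: 170 μL + 24 mL = 24170 μL total → factor 24170/170 = 142.18
Step 2: 1.85 mL brought to 4.9 mL → factor 4.9/1.85 = 2.6486
Step 3: unknown factor x
Step 4: 350 μL + 4650 μL = 5000 μL total → factor 5000/350 = 14.286
Product of known-step factors = 5379.7
Overall factor = 0.200 M / (0.463 μM) = 4.3197 × 10^5
x = 4.3197 × 10^5 / 5379.7 = 80.3

80.3-fold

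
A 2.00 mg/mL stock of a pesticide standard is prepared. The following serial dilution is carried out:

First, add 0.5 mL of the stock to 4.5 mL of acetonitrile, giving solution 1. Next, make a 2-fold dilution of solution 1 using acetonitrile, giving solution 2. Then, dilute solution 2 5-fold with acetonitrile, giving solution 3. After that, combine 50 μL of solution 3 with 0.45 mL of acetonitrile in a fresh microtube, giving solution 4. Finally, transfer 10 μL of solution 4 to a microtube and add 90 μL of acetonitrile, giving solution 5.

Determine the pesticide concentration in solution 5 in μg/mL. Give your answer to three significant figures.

Step 1: 0.5 mL + 4.5 mL = 5 mL total → factor 5/0.5 = 10
Step 2: 2-fold → factor 2
Step 3: 5-fold → factor 5
Step 4: 50 μL + 0.45 mL = 500 μL total → factor 500/50 = 10
Step 5: 10 μL + 90 μL = 100 μL total → factor 100/10 = 10
Overall dilution factor = 10 × 2 × 5 × 10 × 10 = 10000
Final = 2.00 mg/mL / 10000 = 0.0002000 mg/mL = 0.200 μg/mL

0.200 μg/mL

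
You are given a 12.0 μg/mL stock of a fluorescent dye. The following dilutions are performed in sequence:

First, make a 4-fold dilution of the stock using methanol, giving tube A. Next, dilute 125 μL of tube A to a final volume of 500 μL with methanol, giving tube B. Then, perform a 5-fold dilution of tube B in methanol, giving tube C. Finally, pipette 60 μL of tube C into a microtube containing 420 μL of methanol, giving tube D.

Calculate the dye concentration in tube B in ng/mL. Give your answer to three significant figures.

750 ng/mL

Step 1: 4-fold → factor 4
Step 2: 125 μL brought to 500 μL → factor 500/125 = 4
Dilution factor through tube B = 4 × 4 = 16
[tube B] = 12.0 μg/mL / 16 = 0.7500 μg/mL = 750 ng/mL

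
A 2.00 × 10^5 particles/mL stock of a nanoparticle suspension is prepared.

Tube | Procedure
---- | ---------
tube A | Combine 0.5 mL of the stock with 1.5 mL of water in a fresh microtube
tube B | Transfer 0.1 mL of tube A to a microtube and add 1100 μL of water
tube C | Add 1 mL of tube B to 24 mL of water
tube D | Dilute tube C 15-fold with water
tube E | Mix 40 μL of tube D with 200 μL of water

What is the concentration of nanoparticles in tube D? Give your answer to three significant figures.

Step 1: 0.5 mL + 1.5 mL = 2 mL total → factor 2/0.5 = 4
Step 2: 0.1 mL + 1100 μL = 1.2 mL total → factor 1.2/0.1 = 12
Step 3: 1 mL + 24 mL = 25 mL total → factor 25/1 = 25
Step 4: 15-fold → factor 15
Dilution factor through tube D = 4 × 12 × 25 × 15 = 18000
[tube D] = 2.00 × 10^5 particles/mL / 18000 = 11.1 particles/mL

11.1 particles/mL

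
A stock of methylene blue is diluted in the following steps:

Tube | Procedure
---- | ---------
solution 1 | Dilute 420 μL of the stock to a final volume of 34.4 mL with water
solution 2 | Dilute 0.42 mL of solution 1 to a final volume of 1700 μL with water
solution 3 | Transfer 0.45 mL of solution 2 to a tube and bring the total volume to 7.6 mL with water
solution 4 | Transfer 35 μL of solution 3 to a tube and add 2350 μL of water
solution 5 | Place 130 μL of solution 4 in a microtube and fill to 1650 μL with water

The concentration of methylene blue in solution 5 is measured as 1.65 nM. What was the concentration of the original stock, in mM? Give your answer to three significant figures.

7.99 mM

Step 1: 420 μL brought to 34.4 mL → factor 34400/420 = 81.905
Step 2: 0.42 mL brought to 1700 μL → factor 1.7/0.42 = 4.0476
Step 3: 0.45 mL brought to 7.6 mL → factor 7.6/0.45 = 16.889
Step 4: 35 μL + 2350 μL = 2385 μL total → factor 2385/35 = 68.143
Step 5: 130 μL brought to 1650 μL → factor 1650/130 = 12.692
Overall dilution factor = 81.905 × 4.0476 × 16.889 × 68.143 × 12.692 = 4.8425 × 10^6
Stock = 1.65 nM × 4.8425 × 10^6 = 7.990 × 10^6 nM = 7.99 mM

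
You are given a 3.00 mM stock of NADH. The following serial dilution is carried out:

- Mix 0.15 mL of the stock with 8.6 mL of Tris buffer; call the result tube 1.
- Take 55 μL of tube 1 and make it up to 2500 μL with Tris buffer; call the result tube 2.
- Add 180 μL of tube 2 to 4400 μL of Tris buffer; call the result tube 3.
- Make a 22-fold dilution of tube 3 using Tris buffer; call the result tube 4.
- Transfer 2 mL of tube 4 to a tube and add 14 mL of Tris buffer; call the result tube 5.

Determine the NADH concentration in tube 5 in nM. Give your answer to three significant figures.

0.253 nM

Step 1: 0.15 mL + 8.6 mL = 8.75 mL total → factor 8.75/0.15 = 58.333
Step 2: 55 μL brought to 2500 μL → factor 2500/55 = 45.455
Step 3: 180 μL + 4400 μL = 4580 μL total → factor 4580/180 = 25.444
Step 4: 22-fold → factor 22
Step 5: 2 mL + 14 mL = 16 mL total → factor 16/2 = 8
Overall dilution factor = 58.333 × 45.455 × 25.444 × 22 × 8 = 1.1874 × 10^7
Final = 3.00 mM / 1.1874 × 10^7 = 2.527 × 10^-7 mM = 0.253 nM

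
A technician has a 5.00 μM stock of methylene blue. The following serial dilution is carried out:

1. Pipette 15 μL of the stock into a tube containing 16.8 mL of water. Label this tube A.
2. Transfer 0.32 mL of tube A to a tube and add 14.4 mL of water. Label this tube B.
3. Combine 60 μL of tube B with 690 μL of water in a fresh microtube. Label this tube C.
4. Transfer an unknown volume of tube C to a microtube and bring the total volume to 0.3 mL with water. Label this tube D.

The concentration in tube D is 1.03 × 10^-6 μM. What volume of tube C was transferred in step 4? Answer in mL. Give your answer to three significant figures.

0.0398 mL

Step 1: 15 μL + 16.8 mL = 16815 μL total → factor 16815/15 = 1121
Step 2: 0.32 mL + 14.4 mL = 14.72 mL total → factor 14.72/0.32 = 46
Step 3: 60 μL + 690 μL = 750 μL total → factor 750/60 = 12.5
Step 4: v brought to 0.3 mL → factor = 0.3 mL/v
Product of known-step factors = 6.4458 × 10^5
Overall factor = 5.00 μM / (1.03 × 10^-6 μM) = 4.8544 × 10^6
Step-4 factor = 4.8544 × 10^6 / 6.4458 × 10^5 = 7.5311
v = 0.3 mL / 7.5311 = 0.0398 mL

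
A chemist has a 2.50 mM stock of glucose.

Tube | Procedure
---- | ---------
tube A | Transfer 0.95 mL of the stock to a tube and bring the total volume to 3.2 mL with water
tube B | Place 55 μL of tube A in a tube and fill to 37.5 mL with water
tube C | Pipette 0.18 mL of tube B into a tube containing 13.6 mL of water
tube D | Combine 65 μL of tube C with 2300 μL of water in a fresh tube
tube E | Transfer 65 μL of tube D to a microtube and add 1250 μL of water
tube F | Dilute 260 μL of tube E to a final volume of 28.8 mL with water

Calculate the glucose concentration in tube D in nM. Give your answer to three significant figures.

0.391 nM

Step 1: 0.95 mL brought to 3.2 mL → factor 3.2/0.95 = 3.3684
Step 2: 55 μL brought to 37.5 mL → factor 37500/55 = 681.82
Step 3: 0.18 mL + 13.6 mL = 13.78 mL total → factor 13.78/0.18 = 76.556
Step 4: 65 μL + 2300 μL = 2365 μL total → factor 2365/65 = 36.385
Dilution factor through tube D = 3.3684 × 681.82 × 76.556 × 36.385 = 6.3972 × 10^6
[tube D] = 2.50 mM / 6.3972 × 10^6 = 3.908 × 10^-7 mM = 0.391 nM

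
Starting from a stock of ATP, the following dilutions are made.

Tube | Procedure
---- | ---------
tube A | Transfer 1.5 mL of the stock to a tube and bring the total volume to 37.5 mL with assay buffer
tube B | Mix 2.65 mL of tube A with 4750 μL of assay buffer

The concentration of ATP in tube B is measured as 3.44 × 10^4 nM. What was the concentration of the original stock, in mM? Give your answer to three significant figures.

Step 1: 1.5 mL brought to 37.5 mL → factor 37.5/1.5 = 25
Step 2: 2.65 mL + 4750 μL = 7.4 mL total → factor 7.4/2.65 = 2.7925
Overall dilution factor = 25 × 2.7925 = 69.811
Stock = 3.44 × 10^4 nM × 69.811 = 2.402 × 10^6 nM = 2.40 mM

2.40 mM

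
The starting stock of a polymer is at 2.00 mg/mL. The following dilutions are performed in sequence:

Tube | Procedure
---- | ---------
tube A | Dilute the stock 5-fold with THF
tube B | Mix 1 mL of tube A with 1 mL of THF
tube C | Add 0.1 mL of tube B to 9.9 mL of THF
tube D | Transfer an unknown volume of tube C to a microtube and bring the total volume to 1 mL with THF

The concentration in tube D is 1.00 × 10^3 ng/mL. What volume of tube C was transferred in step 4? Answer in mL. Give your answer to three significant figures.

Step 1: 5-fold → factor 5
Step 2: 1 mL + 1 mL = 2 mL total → factor 2/1 = 2
Step 3: 0.1 mL + 9.9 mL = 10 mL total → factor 10/0.1 = 100
Step 4: v brought to 1 mL → factor = 1 mL/v
Product of known-step factors = 1000
Overall factor = 2.00 mg/mL / (1.00 × 10^3 ng/mL) = 2000
Step-4 factor = 2000 / 1000 = 2
v = 1 mL / 2 = 0.500 mL

0.500 mL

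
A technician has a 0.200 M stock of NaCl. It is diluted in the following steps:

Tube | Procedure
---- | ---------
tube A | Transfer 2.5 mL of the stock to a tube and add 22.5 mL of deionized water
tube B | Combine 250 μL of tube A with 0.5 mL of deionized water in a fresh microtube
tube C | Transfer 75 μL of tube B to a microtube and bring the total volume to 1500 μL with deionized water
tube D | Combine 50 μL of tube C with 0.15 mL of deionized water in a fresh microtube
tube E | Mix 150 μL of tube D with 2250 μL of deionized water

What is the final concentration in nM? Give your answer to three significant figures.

5.21 × 10^3 nM

Step 1: 2.5 mL + 22.5 mL = 25 mL total → factor 25/2.5 = 10
Step 2: 250 μL + 0.5 mL = 750 μL total → factor 750/250 = 3
Step 3: 75 μL brought to 1500 μL → factor 1500/75 = 20
Step 4: 50 μL + 0.15 mL = 200 μL total → factor 200/50 = 4
Step 5: 150 μL + 2250 μL = 2400 μL total → factor 2400/150 = 16
Overall dilution factor = 10 × 3 × 20 × 4 × 16 = 38400
Final = 0.200 M / 38400 = 5.208 × 10^-6 M = 5.21 × 10^3 nM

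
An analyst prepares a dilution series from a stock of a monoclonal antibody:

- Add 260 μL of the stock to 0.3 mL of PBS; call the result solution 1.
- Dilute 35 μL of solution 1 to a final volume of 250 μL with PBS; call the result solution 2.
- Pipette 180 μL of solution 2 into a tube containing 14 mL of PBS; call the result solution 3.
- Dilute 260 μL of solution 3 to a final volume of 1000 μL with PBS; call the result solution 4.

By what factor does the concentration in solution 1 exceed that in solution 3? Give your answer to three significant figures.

Step 1: 260 μL + 0.3 mL = 560 μL total → factor 560/260 = 2.1538
Step 2: 35 μL brought to 250 μL → factor 250/35 = 7.1429
Step 3: 180 μL + 14 mL = 14180 μL total → factor 14180/180 = 78.778
Dilution factor to solution 1 = 2.1538; to solution 3 = 1212
[solution 1]/[solution 3] = (factor to solution 3)/(factor to solution 1) = 1212/2.1538 = 563

563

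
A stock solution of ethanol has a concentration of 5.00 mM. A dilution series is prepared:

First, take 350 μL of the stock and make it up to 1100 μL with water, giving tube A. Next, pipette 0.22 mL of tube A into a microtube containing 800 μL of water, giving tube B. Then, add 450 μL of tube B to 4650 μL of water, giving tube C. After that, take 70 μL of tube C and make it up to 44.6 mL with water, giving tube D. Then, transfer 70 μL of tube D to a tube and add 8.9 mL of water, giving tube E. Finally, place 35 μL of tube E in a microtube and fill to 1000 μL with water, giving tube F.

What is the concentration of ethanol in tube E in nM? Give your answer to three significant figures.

0.371 nM

Step 1: 350 μL brought to 1100 μL → factor 1100/350 = 3.1429
Step 2: 0.22 mL + 800 μL = 1.02 mL total → factor 1.02/0.22 = 4.6364
Step 3: 450 μL + 4650 μL = 5100 μL total → factor 5100/450 = 11.333
Step 4: 70 μL brought to 44.6 mL → factor 44600/70 = 637.14
Step 5: 70 μL + 8.9 mL = 8970 μL total → factor 8970/70 = 128.14
Dilution factor through tube E = 3.1429 × 4.6364 × 11.333 × 637.14 × 128.14 = 1.3483 × 10^7
[tube E] = 5.00 mM / 1.3483 × 10^7 = 3.708 × 10^-7 mM = 0.371 nM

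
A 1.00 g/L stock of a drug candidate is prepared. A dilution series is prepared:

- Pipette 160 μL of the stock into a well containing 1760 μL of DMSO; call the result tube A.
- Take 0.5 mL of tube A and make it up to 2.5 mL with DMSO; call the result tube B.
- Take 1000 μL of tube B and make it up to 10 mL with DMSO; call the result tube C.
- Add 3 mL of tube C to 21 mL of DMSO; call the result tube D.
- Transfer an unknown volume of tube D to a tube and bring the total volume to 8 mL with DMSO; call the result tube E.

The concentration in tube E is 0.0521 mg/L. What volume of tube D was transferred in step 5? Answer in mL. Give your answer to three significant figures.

2.00 mL

Step 1: 160 μL + 1760 μL = 1920 μL total → factor 1920/160 = 12
Step 2: 0.5 mL brought to 2.5 mL → factor 2.5/0.5 = 5
Step 3: 1000 μL brought to 10 mL → factor 10000/1000 = 10
Step 4: 3 mL + 21 mL = 24 mL total → factor 24/3 = 8
Step 5: v brought to 8 mL → factor = 8 mL/v
Product of known-step factors = 4800
Overall factor = 1.00 g/L / (0.0521 mg/L) = 19194
Step-5 factor = 19194 / 4800 = 3.9987
v = 8 mL / 3.9987 = 2.00 mL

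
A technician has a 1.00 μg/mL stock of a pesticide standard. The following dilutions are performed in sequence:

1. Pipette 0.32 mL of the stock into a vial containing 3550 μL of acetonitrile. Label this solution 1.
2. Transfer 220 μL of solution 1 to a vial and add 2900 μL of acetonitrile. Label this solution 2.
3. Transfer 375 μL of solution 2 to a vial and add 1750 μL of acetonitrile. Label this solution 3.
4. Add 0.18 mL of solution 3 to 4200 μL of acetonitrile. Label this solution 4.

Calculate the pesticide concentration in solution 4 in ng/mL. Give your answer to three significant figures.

0.0423 ng/mL

Step 1: 0.32 mL + 3550 μL = 3.87 mL total → factor 3.87/0.32 = 12.094
Step 2: 220 μL + 2900 μL = 3120 μL total → factor 3120/220 = 14.182
Step 3: 375 μL + 1750 μL = 2125 μL total → factor 2125/375 = 5.6667
Step 4: 0.18 mL + 4200 μL = 4.38 mL total → factor 4.38/0.18 = 24.333
Dilution factor through solution 4 = 12.094 × 14.182 × 5.6667 × 24.333 = 23650
[solution 4] = 1.00 μg/mL / 23650 = 4.228 × 10^-5 μg/mL = 0.0423 ng/mL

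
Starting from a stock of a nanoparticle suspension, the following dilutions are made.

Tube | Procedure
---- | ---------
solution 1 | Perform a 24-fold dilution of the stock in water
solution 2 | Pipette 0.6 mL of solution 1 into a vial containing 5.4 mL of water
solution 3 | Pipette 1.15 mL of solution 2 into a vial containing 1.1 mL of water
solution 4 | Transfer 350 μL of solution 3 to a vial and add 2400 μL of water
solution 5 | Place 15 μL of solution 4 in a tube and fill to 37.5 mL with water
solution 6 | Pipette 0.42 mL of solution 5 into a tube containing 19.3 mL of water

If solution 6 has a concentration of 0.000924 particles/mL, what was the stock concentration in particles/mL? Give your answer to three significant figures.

Step 1: 24-fold → factor 24
Step 2: 0.6 mL + 5.4 mL = 6 mL total → factor 6/0.6 = 10
Step 3: 1.15 mL + 1.1 mL = 2.25 mL total → factor 2.25/1.15 = 1.9565
Step 4: 350 μL + 2400 μL = 2750 μL total → factor 2750/350 = 7.8571
Step 5: 15 μL brought to 37.5 mL → factor 37500/15 = 2500
Step 6: 0.42 mL + 19.3 mL = 19.72 mL total → factor 19.72/0.42 = 46.952
Overall dilution factor = 24 × 10 × 1.9565 × 7.8571 × 2500 × 46.952 = 4.3307 × 10^8
Stock = 0.000924 particles/mL × 4.3307 × 10^8 = 4.00 × 10^5 particles/mL

4.00 × 10^5 particles/mL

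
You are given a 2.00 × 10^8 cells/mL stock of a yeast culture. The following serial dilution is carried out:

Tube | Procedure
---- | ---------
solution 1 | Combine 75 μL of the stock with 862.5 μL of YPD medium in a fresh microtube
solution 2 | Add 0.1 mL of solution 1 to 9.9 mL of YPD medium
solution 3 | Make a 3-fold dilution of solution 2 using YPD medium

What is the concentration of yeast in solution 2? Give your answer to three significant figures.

1.60 × 10^5 cells/mL

Step 1: 75 μL + 862.5 μL = 937.5 μL total → factor 937.5/75 = 12.5
Step 2: 0.1 mL + 9.9 mL = 10 mL total → factor 10/0.1 = 100
Dilution factor through solution 2 = 12.5 × 100 = 1250
[solution 2] = 2.00 × 10^8 cells/mL / 1250 = 1.60 × 10^5 cells/mL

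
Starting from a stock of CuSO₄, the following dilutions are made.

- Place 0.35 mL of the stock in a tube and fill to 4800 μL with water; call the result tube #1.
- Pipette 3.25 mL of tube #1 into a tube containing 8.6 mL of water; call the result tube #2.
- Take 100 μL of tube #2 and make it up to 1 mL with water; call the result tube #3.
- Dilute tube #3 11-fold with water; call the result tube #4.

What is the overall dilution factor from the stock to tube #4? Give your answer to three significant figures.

Step 1: 0.35 mL brought to 4800 μL → factor 4.8/0.35 = 13.714
Step 2: 3.25 mL + 8.6 mL = 11.85 mL total → factor 11.85/3.25 = 3.6462
Step 3: 100 μL brought to 1 mL → factor 1000/100 = 10
Step 4: 11-fold → factor 11
Overall dilution factor = 13.714 × 3.6462 × 10 × 11 = 5500.5

5.50 × 10^3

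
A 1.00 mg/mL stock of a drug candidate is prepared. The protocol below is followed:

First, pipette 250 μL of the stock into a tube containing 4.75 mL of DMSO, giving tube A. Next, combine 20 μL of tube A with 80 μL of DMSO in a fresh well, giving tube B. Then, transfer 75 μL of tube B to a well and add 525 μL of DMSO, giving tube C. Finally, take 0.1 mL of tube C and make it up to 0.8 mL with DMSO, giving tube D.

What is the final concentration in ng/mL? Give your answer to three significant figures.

156 ng/mL

Step 1: 250 μL + 4.75 mL = 5000 μL total → factor 5000/250 = 20
Step 2: 20 μL + 80 μL = 100 μL total → factor 100/20 = 5
Step 3: 75 μL + 525 μL = 600 μL total → factor 600/75 = 8
Step 4: 0.1 mL brought to 0.8 mL → factor 0.8/0.1 = 8
Overall dilution factor = 20 × 5 × 8 × 8 = 6400
Final = 1.00 mg/mL / 6400 = 0.0001563 mg/mL = 156 ng/mL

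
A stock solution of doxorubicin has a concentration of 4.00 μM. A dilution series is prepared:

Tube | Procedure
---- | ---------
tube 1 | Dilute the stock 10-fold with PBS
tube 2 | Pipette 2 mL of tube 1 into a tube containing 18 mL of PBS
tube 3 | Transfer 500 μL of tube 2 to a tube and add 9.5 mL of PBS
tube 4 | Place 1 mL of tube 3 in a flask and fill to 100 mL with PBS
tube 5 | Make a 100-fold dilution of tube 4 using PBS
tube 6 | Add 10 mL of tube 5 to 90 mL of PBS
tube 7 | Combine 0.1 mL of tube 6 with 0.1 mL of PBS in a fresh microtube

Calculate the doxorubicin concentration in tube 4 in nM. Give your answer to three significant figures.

0.0200 nM

Step 1: 10-fold → factor 10
Step 2: 2 mL + 18 mL = 20 mL total → factor 20/2 = 10
Step 3: 500 μL + 9.5 mL = 10000 μL total → factor 10000/500 = 20
Step 4: 1 mL brought to 100 mL → factor 100/1 = 100
Dilution factor through tube 4 = 10 × 10 × 20 × 100 = 2 × 10^5
[tube 4] = 4.00 μM / 2 × 10^5 = 2.000 × 10^-5 μM = 0.0200 nM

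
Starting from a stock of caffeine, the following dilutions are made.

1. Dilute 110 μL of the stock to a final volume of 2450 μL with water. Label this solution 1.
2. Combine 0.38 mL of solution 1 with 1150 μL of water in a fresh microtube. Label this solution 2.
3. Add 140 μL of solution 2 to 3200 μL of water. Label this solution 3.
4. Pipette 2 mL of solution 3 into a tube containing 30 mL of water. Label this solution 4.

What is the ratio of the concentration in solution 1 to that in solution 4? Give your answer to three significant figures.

Step 1: 110 μL brought to 2450 μL → factor 2450/110 = 22.273
Step 2: 0.38 mL + 1150 μL = 1.53 mL total → factor 1.53/0.38 = 4.0263
Step 3: 140 μL + 3200 μL = 3340 μL total → factor 3340/140 = 23.857
Step 4: 2 mL + 30 mL = 32 mL total → factor 32/2 = 16
Dilution factor to solution 1 = 22.273; to solution 4 = 34231
[solution 1]/[solution 4] = (factor to solution 4)/(factor to solution 1) = 34231/22.273 = 1.54 × 10^3

1.54 × 10^3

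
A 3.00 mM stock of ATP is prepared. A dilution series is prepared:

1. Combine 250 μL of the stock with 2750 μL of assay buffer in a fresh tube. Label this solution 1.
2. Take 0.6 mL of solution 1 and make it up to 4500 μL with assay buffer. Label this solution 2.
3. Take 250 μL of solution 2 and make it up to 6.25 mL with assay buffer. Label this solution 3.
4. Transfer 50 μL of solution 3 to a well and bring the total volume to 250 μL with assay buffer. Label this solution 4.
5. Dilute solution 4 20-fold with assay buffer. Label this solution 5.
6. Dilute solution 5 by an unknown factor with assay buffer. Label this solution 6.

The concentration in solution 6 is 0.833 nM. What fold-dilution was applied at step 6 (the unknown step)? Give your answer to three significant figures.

16.0-fold

Step 1: 250 μL + 2750 μL = 3000 μL total → factor 3000/250 = 12
Step 2: 0.6 mL brought to 4500 μL → factor 4.5/0.6 = 7.5
Step 3: 250 μL brought to 6.25 mL → factor 6250/250 = 25
Step 4: 50 μL brought to 250 μL → factor 250/50 = 5
Step 5: 20-fold → factor 20
Step 6: unknown factor x
Product of known-step factors = 2.25 × 10^5
Overall factor = 3.00 mM / (0.833 nM) = 3.6014 × 10^6
x = 3.6014 × 10^6 / 2.25 × 10^5 = 16.0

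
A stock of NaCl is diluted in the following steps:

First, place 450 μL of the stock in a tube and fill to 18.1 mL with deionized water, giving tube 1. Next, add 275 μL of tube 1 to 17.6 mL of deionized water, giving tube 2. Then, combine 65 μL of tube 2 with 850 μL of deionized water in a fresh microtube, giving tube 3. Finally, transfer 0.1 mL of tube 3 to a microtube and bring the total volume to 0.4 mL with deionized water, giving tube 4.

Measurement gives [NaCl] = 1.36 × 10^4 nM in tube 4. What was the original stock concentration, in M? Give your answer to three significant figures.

Step 1: 450 μL brought to 18.1 mL → factor 18100/450 = 40.222
Step 2: 275 μL + 17.6 mL = 17875 μL total → factor 17875/275 = 65
Step 3: 65 μL + 850 μL = 915 μL total → factor 915/65 = 14.077
Step 4: 0.1 mL brought to 0.4 mL → factor 0.4/0.1 = 4
Overall dilution factor = 40.222 × 65 × 14.077 × 4 = 1.4721 × 10^5
Stock = 1.36 × 10^4 nM × 1.4721 × 10^5 = 2.002 × 10^9 nM = 2.00 M

2.00 M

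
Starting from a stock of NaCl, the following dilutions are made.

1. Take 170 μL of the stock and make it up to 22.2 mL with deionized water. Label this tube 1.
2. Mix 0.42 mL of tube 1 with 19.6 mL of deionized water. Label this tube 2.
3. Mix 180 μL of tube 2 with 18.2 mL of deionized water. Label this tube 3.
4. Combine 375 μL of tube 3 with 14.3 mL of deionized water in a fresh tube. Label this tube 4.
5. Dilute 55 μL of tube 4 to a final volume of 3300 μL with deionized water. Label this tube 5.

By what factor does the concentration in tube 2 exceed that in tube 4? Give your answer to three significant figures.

4.00 × 10^3

Step 1: 170 μL brought to 22.2 mL → factor 22200/170 = 130.59
Step 2: 0.42 mL + 19.6 mL = 20.02 mL total → factor 20.02/0.42 = 47.667
Step 3: 180 μL + 18.2 mL = 18380 μL total → factor 18380/180 = 102.11
Step 4: 375 μL + 14.3 mL = 14675 μL total → factor 14675/375 = 39.133
Dilution factor to tube 2 = 6224.7; to tube 4 = 2.4874 × 10^7
[tube 2]/[tube 4] = (factor to tube 4)/(factor to tube 2) = 2.4874 × 10^7/6224.7 = 4.00 × 10^3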